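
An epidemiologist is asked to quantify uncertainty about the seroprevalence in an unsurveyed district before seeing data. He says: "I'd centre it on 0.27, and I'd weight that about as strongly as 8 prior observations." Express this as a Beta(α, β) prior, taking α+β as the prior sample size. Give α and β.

α = 2.16, β = 5.84

Under the effective-sample-size interpretation, Beta(α, β) has prior mean α/(α+β) and prior sample size α+β.
So α+β = 8 and α/(α+β) = 0.27, giving α = 0.27·8 = 2.16 and β = 8 − 2.16 = 5.84.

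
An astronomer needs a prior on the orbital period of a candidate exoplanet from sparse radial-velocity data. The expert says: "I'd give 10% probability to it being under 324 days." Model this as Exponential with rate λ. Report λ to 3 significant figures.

λ ≈ 0.000325

P(T < 324.0) = 1 − e^(−λ·324.0) = 0.1, so λ = −ln(1−0.1)/324.0 = −ln(0.9)/324.0 = 0.000325.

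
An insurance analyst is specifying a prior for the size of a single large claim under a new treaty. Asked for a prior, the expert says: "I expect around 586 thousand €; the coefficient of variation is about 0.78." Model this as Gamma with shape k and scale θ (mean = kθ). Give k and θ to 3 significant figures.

For Gamma(k, scale θ): mean = kθ, variance = kθ², so CV = 1/√k.
CV = 0.78, hence k = 1/CV² = 1.64.
Then θ = mean/k = 586/1.64 = 357.

k ≈ 1.64, θ ≈ 357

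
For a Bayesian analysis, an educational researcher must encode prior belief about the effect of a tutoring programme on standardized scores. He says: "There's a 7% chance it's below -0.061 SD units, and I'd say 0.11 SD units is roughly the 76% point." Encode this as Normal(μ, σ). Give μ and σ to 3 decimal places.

The p-quantile of Normal(μ,σ) is μ + z_p·σ, with z_{0.07} = -1.476 and z_{0.76} = 0.7063.
Eliminate σ: μ = (z₂·x₁ − z₁·x₂)/(z₂ − z₁) = (0.7063·-0.061 − (-1.476)·0.11)/2.182 = 0.055.
Then σ = (x₂ − x₁)/(z₂ − z₁) = (0.11 − -0.061)/2.182 = 0.078.

μ = 0.055, σ = 0.078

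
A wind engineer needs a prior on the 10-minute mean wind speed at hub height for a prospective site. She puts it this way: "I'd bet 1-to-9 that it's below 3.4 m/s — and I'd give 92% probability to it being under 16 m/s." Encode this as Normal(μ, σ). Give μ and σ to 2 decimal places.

μ = 9.41, σ = 4.69

The p-quantile of Normal(μ,σ) is μ + z_p·σ, with z_{0.1} = -1.282 and z_{0.92} = 1.405.
Eliminate σ: μ = (z₂·x₁ − z₁·x₂)/(z₂ − z₁) = (1.405·3.4 − (-1.282)·16)/2.687 = 9.41.
Then σ = (x₂ − x₁)/(z₂ − z₁) = (16 − 3.4)/2.687 = 4.69.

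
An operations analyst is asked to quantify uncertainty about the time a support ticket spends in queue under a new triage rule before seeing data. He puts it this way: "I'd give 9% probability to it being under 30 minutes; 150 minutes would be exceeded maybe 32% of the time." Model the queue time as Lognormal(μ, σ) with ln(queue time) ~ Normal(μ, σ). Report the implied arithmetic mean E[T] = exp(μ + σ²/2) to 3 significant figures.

If T ~ Lognormal(μ,σ) then ln T ~ Normal(μ,σ), so the p-quantile of ln T is μ + z_p·σ.
ln(30) = 3.401 and ln(150) = 5.011; z_{0.09} = -1.341, z_{0.68} = 0.4677.
σ = (5.011 − 3.401)/(0.4677 − (-1.341)) = 0.890.
μ = 3.401 − (-1.341)·0.890 = 4.594.
E[T] = exp(μ + σ²/2) = exp(4.594 + 0.3960) = 147 minutes.

E[T] ≈ 147 minutes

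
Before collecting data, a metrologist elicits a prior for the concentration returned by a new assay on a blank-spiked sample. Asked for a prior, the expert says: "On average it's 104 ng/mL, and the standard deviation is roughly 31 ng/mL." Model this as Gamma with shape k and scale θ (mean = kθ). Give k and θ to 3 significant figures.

For Gamma(k, scale θ): mean = kθ, variance = kθ², so CV = 1/√k.
CV = SD/mean = 31/104 = 0.2981, hence k = 1/CV² = 11.3.
Then θ = mean/k = 104/11.3 = 9.24.

k ≈ 11.3, θ ≈ 9.24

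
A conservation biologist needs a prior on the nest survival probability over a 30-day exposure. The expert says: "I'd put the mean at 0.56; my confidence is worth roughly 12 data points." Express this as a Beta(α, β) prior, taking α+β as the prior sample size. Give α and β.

α = 6.72, β = 5.28

Under the effective-sample-size interpretation, Beta(α, β) has prior mean α/(α+β) and prior sample size α+β.
So α+β = 12 and α/(α+β) = 0.56, giving α = 0.56·12 = 6.72 and β = 12 − 6.72 = 5.28.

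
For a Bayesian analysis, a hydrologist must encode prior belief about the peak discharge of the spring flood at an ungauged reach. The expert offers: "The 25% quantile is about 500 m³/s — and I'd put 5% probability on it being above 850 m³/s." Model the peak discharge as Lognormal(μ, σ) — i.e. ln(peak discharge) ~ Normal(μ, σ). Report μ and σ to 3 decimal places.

μ ≈ 6.369, σ ≈ 0.229

If T ~ Lognormal(μ,σ) then ln T ~ Normal(μ,σ), so the p-quantile of ln T is μ + z_p·σ.
ln(500) = 6.215 and ln(850) = 6.745; z_{0.25} = -0.6745, z_{0.95} = 1.645.
σ = (6.745 − 6.215)/(1.645 − (-0.6745)) = 0.229.
μ = 6.215 − (-0.6745)·0.229 = 6.369.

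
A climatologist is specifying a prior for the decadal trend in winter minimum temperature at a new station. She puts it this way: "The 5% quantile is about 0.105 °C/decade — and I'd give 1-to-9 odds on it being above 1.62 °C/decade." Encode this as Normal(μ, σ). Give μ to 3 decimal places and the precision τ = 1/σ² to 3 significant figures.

μ = 0.957, τ = 3.73

The p-quantile of Normal(μ,σ) is μ + z_p·σ, with z_{0.05} = -1.645 and z_{0.9} = 1.282.
Eliminate σ: μ = (z₂·x₁ − z₁·x₂)/(z₂ − z₁) = (1.282·0.105 − (-1.645)·1.62)/2.926 = 0.957.
Then σ = (x₂ − x₁)/(z₂ − z₁) = (1.62 − 0.105)/2.926 = 0.518.
Precision τ = 1/σ² = 1/0.5177² = 3.73.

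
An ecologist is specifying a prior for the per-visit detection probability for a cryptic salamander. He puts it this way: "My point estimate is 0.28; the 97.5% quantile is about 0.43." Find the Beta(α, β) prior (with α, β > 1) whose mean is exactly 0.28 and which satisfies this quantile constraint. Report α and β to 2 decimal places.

With mean 0.28 fixed, write α = 0.28s, β = 0.72s where s = α+β.
Need P(θ < 0.43) = 0.975 under Beta(0.28s, 0.72s). Normal approximation: (q−m)/√(m(1−m)/s) ≈ z_{0.975} = 1.96, so s ≈ 0.28·0.72·(1.96)²/(0.43−0.28)² = 34.4.
At s = 34.4: P(θ<0.43) ≈ 0.969. Adjusting to match 0.975 gives s ≈ 38.37.
So α = 0.28·38.37 ≈ 10.74, β = 0.72·38.37 ≈ 27.63.

α ≈ 10.74, β ≈ 27.63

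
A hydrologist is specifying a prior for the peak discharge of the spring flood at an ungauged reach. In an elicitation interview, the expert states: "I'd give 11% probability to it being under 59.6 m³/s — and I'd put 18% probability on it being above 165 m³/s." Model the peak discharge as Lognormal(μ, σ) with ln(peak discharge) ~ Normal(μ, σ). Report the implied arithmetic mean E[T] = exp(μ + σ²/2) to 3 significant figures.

E[T] ≈ 120 m³/s

If T ~ Lognormal(μ,σ) then ln T ~ Normal(μ,σ), so the p-quantile of ln T is μ + z_p·σ.
ln(59.6) = 4.088 and ln(165) = 5.106; z_{0.11} = -1.227, z_{0.82} = 0.9154.
σ = (5.106 − 4.088)/(0.9154 − (-1.227)) = 0.475.
μ = 4.088 − (-1.227)·0.475 = 4.671.
E[T] = exp(μ + σ²/2) = exp(4.671 + 0.1130) = 120 m³/s.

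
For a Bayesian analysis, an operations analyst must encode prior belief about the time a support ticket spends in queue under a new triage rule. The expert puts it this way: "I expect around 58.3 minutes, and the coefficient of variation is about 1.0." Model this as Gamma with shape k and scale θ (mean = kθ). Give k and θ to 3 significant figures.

k ≈ 1, θ ≈ 58.3

For Gamma(k, scale θ): mean = kθ, variance = kθ², so CV = 1/√k.
CV = 1.0, hence k = 1/CV² = 1.
Then θ = mean/k = 58.3/1 = 58.3.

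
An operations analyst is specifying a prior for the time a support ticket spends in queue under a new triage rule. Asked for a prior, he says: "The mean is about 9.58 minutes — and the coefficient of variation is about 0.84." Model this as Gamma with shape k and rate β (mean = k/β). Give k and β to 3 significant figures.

k ≈ 1.42, β ≈ 0.148

For Gamma(k, rate β): mean = k/β, variance = k/β², so CV = 1/√k.
CV = 0.84, hence k = 1/CV² = 1.42.
Then β = k/mean = 1.42/9.58 = 0.148.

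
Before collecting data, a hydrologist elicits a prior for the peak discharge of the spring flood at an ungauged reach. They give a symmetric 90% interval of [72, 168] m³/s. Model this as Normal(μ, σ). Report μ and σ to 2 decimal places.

μ = 120.00, σ = 29.18

A symmetric 90% interval runs μ ± z·σ with z = 1.645.
Half-width = 48, so σ = 48/1.645 = 29.18.
μ is the interval midpoint, 120.00.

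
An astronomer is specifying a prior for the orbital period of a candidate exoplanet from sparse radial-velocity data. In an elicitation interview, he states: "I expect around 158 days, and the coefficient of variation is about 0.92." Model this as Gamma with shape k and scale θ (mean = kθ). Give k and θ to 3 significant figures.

k ≈ 1.18, θ ≈ 134

For Gamma(k, scale θ): mean = kθ, variance = kθ², so CV = 1/√k.
CV = 0.92, hence k = 1/CV² = 1.18.
Then θ = mean/k = 158/1.18 = 134.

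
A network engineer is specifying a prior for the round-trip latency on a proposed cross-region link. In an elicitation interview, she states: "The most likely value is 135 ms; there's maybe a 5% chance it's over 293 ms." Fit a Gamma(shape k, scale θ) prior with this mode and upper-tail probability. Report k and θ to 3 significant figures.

Gamma(k,θ) with k>1 has mode (k−1)θ, so θ = 135/(k−1).
Need P(X < 293) = 0.95 with θ tied to k this way. Start at k = 2, θ = 135: P(X<293) ≈ 0.638.
Too low — raise k to concentrate. Iterating converges to k ≈ 5.59.
Then θ = 135/(5.59−1) ≈ 29.4.

k ≈ 5.59, θ ≈ 29.4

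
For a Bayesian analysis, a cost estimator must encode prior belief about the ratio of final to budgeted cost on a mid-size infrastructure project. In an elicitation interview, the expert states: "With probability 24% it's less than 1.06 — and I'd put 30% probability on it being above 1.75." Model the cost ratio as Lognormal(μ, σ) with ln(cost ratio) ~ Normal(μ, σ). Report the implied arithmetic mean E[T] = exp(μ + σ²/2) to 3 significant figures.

If T ~ Lognormal(μ,σ) then ln T ~ Normal(μ,σ), so the p-quantile of ln T is μ + z_p·σ.
ln(1.06) = 0.05827 and ln(1.75) = 0.5596; z_{0.24} = -0.7063, z_{0.7} = 0.5244.
σ = (0.5596 − 0.05827)/(0.5244 − (-0.7063)) = 0.407.
μ = 0.05827 − (-0.7063)·0.407 = 0.346.
E[T] = exp(μ + σ²/2) = exp(0.346 + 0.0830) = 1.54.

E[T] ≈ 1.54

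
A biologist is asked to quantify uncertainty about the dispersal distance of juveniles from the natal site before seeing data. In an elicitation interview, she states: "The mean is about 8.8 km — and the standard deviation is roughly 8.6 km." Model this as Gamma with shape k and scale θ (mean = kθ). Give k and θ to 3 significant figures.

For Gamma(k, scale θ): mean = kθ, variance = kθ², so CV = 1/√k.
CV = SD/mean = 8.6/8.8 = 0.9773, hence k = 1/CV² = 1.05.
Then θ = mean/k = 8.8/1.05 = 8.4.

k ≈ 1.05, θ ≈ 8.4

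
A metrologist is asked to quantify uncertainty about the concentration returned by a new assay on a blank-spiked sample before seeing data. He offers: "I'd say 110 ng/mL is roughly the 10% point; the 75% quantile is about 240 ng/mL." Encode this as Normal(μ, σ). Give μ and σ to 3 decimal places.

The p-quantile of Normal(μ,σ) is μ + z_p·σ, with z_{0.1} = -1.282 and z_{0.75} = 0.6745.
Eliminate σ: μ = (z₂·x₁ − z₁·x₂)/(z₂ − z₁) = (0.6745·110 − (-1.282)·240)/1.956 = 195.173.
Then σ = (x₂ − x₁)/(z₂ − z₁) = (240 − 110)/1.956 = 66.461.

μ = 195.173, σ = 66.461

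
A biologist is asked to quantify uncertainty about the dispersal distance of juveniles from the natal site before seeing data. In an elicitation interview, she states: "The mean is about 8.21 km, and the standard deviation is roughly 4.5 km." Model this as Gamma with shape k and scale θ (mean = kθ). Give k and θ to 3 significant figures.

k ≈ 3.33, θ ≈ 2.47

For Gamma(k, scale θ): mean = kθ, variance = kθ², so CV = 1/√k.
CV = SD/mean = 4.5/8.21 = 0.5481, hence k = 1/CV² = 3.33.
Then θ = mean/k = 8.21/3.33 = 2.47.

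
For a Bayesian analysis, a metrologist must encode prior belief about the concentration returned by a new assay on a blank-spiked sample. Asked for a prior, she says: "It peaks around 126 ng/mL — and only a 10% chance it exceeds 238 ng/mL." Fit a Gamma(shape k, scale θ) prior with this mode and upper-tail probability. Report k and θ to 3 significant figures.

Gamma(k,θ) with k>1 has mode (k−1)θ, so θ = 126/(k−1).
Need P(X < 238) = 0.9 with θ tied to k this way. Start at k = 2, θ = 126: P(X<238) ≈ 0.563.
Too low — raise k to concentrate. Iterating converges to k ≈ 5.73.
Then θ = 126/(5.73−1) ≈ 26.7.

k ≈ 5.73, θ ≈ 26.7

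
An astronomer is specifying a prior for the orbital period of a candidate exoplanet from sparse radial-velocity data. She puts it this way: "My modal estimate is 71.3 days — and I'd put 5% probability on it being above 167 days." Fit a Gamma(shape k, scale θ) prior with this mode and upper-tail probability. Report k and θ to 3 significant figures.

k ≈ 4.78, θ ≈ 18.9

Gamma(k,θ) with k>1 has mode (k−1)θ, so θ = 71.3/(k−1).
Need P(X < 167) = 0.95 with θ tied to k this way. Start at k = 2, θ = 71.3: P(X<167) ≈ 0.679.
Too low — raise k to concentrate. Iterating converges to k ≈ 4.78.
Then θ = 71.3/(4.78−1) ≈ 18.9.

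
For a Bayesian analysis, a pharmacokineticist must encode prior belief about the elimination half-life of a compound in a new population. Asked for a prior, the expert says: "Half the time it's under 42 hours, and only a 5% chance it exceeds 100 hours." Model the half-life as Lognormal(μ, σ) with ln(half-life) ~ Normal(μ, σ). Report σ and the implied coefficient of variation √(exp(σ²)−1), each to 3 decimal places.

σ ≈ 0.527, CV ≈ 0.566

If T ~ Lognormal(μ,σ) then ln T ~ Normal(μ,σ), so the p-quantile of ln T is μ + z_p·σ.
ln(42) = 3.738 and ln(100) = 4.605; z_{0.5} = 0, z_{0.95} = 1.645.
σ = (4.605 − 3.738)/(1.645 − (0)) = 0.527.
μ = 3.738 − (0)·0.527 = 3.738.
CV = √(exp(σ²)−1) = √(exp(0.2782)−1) = 0.566.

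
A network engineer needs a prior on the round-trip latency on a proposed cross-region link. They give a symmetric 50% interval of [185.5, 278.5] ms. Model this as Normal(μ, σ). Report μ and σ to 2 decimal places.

μ = 232.00, σ = 68.94

A symmetric 50% interval runs μ ± z·σ with z = 0.6745.
Half-width = 46.5, so σ = 46.5/0.6745 = 68.94.
μ is the interval midpoint, 232.00.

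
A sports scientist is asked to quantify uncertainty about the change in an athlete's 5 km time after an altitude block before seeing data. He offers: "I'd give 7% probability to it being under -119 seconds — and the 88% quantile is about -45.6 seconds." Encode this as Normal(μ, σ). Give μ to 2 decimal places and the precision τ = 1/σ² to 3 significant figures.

μ = -78.14, τ = 0.0013

For Normal(μ,σ), the p-quantile is μ + z_p·σ. Here z_{0.07} = -1.476, z_{0.88} = 1.175.
So -119 = μ − 1.476σ and -45.6 = μ + 1.175σ.
Subtracting: σ = (-45.6 − -119)/(1.175 − (-1.476)) = 27.69.
Then μ = -119 − (-1.476)·27.69 = -78.14.
Precision τ = 1/σ² = 1/27.69² = 0.0013.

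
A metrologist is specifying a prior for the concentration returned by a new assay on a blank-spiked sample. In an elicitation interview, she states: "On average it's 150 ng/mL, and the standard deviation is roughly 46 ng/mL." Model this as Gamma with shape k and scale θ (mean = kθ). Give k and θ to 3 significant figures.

k ≈ 10.6, θ ≈ 14.1

For Gamma(k, scale θ): mean = kθ, variance = kθ², so CV = 1/√k.
CV = SD/mean = 46/150 = 0.3067, hence k = 1/CV² = 10.6.
Then θ = mean/k = 150/10.6 = 14.1.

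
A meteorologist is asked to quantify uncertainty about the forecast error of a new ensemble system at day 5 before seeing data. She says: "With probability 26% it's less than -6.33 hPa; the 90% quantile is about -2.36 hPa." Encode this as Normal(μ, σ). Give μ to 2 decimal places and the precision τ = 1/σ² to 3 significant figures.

For Normal(μ,σ), the p-quantile is μ + z_p·σ. Here z_{0.26} = -0.6433, z_{0.9} = 1.282.
So -6.33 = μ − 0.6433σ and -2.36 = μ + 1.282σ.
Subtracting: σ = (-2.36 − -6.33)/(1.282 − (-0.6433)) = 2.06.
Then μ = -6.33 − (-0.6433)·2.06 = -5.00.
Precision τ = 1/σ² = 1/2.062² = 0.235.

μ = -5.00, τ = 0.235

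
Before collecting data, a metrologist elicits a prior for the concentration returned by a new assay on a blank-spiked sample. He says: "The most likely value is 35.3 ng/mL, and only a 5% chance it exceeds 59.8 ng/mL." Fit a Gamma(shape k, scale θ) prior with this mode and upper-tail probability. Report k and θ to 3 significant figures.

k ≈ 11, θ ≈ 3.51

Gamma(k,θ) with k>1 has mode (k−1)θ, so θ = 35.3/(k−1).
Need P(X < 59.8) = 0.95 with θ tied to k this way. Start at k = 2, θ = 35.3: P(X<59.8) ≈ 0.505.
Too low — raise k to concentrate. Iterating converges to k ≈ 11.
Then θ = 35.3/(11−1) ≈ 3.51.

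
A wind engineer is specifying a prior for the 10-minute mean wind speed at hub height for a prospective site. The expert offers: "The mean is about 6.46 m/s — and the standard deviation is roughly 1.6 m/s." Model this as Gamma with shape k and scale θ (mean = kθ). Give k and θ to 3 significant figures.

k ≈ 16.3, θ ≈ 0.396

For Gamma(k, scale θ): mean = kθ, variance = kθ², so CV = 1/√k.
CV = SD/mean = 1.6/6.46 = 0.2477, hence k = 1/CV² = 16.3.
Then θ = mean/k = 6.46/16.3 = 0.396.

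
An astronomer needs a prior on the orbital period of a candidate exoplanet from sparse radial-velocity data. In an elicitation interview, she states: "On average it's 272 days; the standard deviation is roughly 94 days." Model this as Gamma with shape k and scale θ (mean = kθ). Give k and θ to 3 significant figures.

For Gamma(k, scale θ): mean = kθ, variance = kθ², so CV = 1/√k.
CV = SD/mean = 94/272 = 0.3456, hence k = 1/CV² = 8.37.
Then θ = mean/k = 272/8.37 = 32.5.

k ≈ 8.37, θ ≈ 32.5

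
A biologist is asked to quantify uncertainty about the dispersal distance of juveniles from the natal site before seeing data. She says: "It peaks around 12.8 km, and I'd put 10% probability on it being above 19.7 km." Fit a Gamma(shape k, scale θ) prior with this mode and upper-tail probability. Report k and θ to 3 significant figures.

Gamma(k,θ) with k>1 has mode (k−1)θ, so θ = 12.8/(k−1).
Need P(X < 19.7) = 0.9 with θ tied to k this way. Start at k = 2, θ = 12.8: P(X<19.7) ≈ 0.455.
Too low — raise k to concentrate. Iterating converges to k ≈ 11.
Then θ = 12.8/(11−1) ≈ 1.27.

k ≈ 11, θ ≈ 1.27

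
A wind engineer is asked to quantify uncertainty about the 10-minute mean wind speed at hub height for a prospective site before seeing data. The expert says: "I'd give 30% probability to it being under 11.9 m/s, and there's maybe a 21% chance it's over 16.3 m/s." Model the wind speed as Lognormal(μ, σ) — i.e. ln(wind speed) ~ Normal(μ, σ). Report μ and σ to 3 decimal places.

μ ≈ 2.601, σ ≈ 0.236

If T ~ Lognormal(μ,σ) then ln T ~ Normal(μ,σ), so the p-quantile of ln T is μ + z_p·σ.
ln(11.9) = 2.477 and ln(16.3) = 2.791; z_{0.3} = -0.5244, z_{0.79} = 0.8064.
σ = (2.791 − 2.477)/(0.8064 − (-0.5244)) = 0.236.
μ = 2.477 − (-0.5244)·0.236 = 2.601.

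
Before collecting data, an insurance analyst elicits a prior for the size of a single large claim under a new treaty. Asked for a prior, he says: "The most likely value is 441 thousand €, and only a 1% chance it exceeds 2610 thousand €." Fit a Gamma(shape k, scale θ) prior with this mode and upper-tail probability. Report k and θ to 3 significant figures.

k ≈ 2.18, θ ≈ 375

Gamma(k,θ) with k>1 has mode (k−1)θ, so θ = 441/(k−1).
Need P(X < 2610) = 0.99 with θ tied to k this way. Start at k = 2, θ = 441: P(X<2610) ≈ 0.981.
Too low — raise k to concentrate. Iterating converges to k ≈ 2.18.
Then θ = 441/(2.18−1) ≈ 375.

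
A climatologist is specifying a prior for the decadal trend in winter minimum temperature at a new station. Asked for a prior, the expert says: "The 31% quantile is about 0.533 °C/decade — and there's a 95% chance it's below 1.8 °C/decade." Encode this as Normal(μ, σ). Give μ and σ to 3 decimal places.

μ = 0.826, σ = 0.592

For Normal(μ,σ), the p-quantile is μ + z_p·σ. Here z_{0.31} = -0.4959, z_{0.95} = 1.645.
So 0.533 = μ − 0.4959σ and 1.8 = μ + 1.645σ.
Subtracting: σ = (1.8 − 0.533)/(1.645 − (-0.4959)) = 0.592.
Then μ = 0.533 − (-0.4959)·0.592 = 0.826.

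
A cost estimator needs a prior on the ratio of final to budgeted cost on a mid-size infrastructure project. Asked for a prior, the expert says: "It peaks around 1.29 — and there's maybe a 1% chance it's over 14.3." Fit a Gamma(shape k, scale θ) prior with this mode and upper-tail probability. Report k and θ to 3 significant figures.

k ≈ 1.51, θ ≈ 2.51

Gamma(k,θ) with k>1 has mode (k−1)θ, so θ = 1.29/(k−1).
Need P(X < 14.3) = 0.99 with θ tied to k this way. Start at k = 2, θ = 1.29: P(X<14.3) ≈ 1.000.
Too high — lower k to spread out. Iterating converges to k ≈ 1.51.
Then θ = 1.29/(1.51−1) ≈ 2.51.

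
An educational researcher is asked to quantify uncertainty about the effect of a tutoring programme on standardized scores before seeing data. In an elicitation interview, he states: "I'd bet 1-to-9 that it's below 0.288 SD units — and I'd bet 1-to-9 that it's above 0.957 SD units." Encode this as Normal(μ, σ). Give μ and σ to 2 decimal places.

The p-quantile of Normal(μ,σ) is μ + z_p·σ, with z_{0.1} = -1.282 and z_{0.9} = 1.282.
Eliminate σ: μ = (z₂·x₁ − z₁·x₂)/(z₂ − z₁) = (1.282·0.288 − (-1.282)·0.957)/2.563 = 0.62.
Then σ = (x₂ − x₁)/(z₂ − z₁) = (0.957 − 0.288)/2.563 = 0.26.

μ = 0.62, σ = 0.26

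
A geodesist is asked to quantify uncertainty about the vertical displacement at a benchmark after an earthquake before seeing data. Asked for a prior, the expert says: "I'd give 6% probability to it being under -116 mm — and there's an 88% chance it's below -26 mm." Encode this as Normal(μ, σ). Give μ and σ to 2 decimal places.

μ = -64.74, σ = 32.97

The p-quantile of Normal(μ,σ) is μ + z_p·σ, with z_{0.06} = -1.555 and z_{0.88} = 1.175.
Eliminate σ: μ = (z₂·x₁ − z₁·x₂)/(z₂ − z₁) = (1.175·-116 − (-1.555)·-26)/2.73 = -64.74.
Then σ = (x₂ − x₁)/(z₂ − z₁) = (-26 − -116)/2.73 = 32.97.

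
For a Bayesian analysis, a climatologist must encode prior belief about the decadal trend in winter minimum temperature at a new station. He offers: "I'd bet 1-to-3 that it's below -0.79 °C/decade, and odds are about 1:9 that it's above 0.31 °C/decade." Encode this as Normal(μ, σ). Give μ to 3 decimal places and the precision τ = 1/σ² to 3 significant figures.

The p-quantile of Normal(μ,σ) is μ + z_p·σ, with z_{0.25} = -0.6745 and z_{0.9} = 1.282.
Eliminate σ: μ = (z₂·x₁ − z₁·x₂)/(z₂ − z₁) = (1.282·-0.79 − (-0.6745)·0.31)/1.956 = -0.411.
Then σ = (x₂ − x₁)/(z₂ − z₁) = (0.31 − -0.79)/1.956 = 0.562.
Precision τ = 1/σ² = 1/0.5624² = 3.16.

μ = -0.411, τ = 3.16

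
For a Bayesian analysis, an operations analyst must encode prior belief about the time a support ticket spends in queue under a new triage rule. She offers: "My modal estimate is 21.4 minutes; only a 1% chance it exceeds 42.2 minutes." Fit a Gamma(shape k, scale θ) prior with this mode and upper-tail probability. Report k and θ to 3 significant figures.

k ≈ 11.7, θ ≈ 2

Gamma(k,θ) with k>1 has mode (k−1)θ, so θ = 21.4/(k−1).
Need P(X < 42.2) = 0.99 with θ tied to k this way. Start at k = 2, θ = 21.4: P(X<42.2) ≈ 0.586.
Too low — raise k to concentrate. Iterating converges to k ≈ 11.7.
Then θ = 21.4/(11.7−1) ≈ 2.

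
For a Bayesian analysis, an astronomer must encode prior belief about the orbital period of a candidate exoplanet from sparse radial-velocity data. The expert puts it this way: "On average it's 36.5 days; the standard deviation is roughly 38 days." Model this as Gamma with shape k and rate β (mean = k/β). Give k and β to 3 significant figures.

For Gamma(k, rate β): mean = k/β, variance = k/β², so CV = 1/√k.
CV = SD/mean = 38/36.5 = 1.041, hence k = 1/CV² = 0.923.
Then β = k/mean = 0.923/36.5 = 0.0253.

k ≈ 0.923, β ≈ 0.0253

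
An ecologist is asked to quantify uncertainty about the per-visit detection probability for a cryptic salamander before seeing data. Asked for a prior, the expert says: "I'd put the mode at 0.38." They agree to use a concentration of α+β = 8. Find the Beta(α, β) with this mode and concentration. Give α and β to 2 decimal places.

α = 3.28, β = 4.72

For α,β > 1 the Beta mode is (α−1)/(α+β−2). With α+β = 8, the mode is (α−1)/6.
Set (α−1)/6 = 0.38 → α = 1 + 0.38·6 = 3.28.
β = 8 − α = 4.72.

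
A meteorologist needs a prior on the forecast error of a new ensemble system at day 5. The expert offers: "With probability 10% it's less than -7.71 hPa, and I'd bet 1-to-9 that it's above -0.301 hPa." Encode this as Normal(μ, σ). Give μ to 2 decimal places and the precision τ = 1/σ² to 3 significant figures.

μ = -4.01, τ = 0.12

For Normal(μ,σ), the p-quantile is μ + z_p·σ. Here z_{0.1} = -1.282, z_{0.9} = 1.282.
So -7.71 = μ − 1.282σ and -0.301 = μ + 1.282σ.
Subtracting: σ = (-0.301 − -7.71)/(1.282 − (-1.282)) = 2.89.
Then μ = -7.71 − (-1.282)·2.89 = -4.01.
Precision τ = 1/σ² = 1/2.891² = 0.12.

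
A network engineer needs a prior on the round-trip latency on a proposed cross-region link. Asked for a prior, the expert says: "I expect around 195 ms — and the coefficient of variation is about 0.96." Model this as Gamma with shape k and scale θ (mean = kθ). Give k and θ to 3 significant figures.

k ≈ 1.09, θ ≈ 180

For Gamma(k, scale θ): mean = kθ, variance = kθ², so CV = 1/√k.
CV = 0.96, hence k = 1/CV² = 1.09.
Then θ = mean/k = 195/1.09 = 180.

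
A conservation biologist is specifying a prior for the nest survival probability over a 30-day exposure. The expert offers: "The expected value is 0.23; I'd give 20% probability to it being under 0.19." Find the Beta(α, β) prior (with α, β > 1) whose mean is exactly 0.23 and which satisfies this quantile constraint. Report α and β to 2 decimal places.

α ≈ 18.52, β ≈ 62.01

With mean 0.23 fixed, write α = 0.23s, β = 0.77s where s = α+β.
Need P(θ < 0.19) = 0.2 under Beta(0.23s, 0.77s). Normal approximation: (q−m)/√(m(1−m)/s) ≈ z_{0.2} = -0.842, so s ≈ 0.23·0.77·(-0.842)²/(0.19−0.23)² = 78.4.
At s = 78.4: P(θ<0.19) ≈ 0.204. Adjusting to match 0.2 gives s ≈ 80.53.
So α = 0.23·80.53 ≈ 18.52, β = 0.77·80.53 ≈ 62.01.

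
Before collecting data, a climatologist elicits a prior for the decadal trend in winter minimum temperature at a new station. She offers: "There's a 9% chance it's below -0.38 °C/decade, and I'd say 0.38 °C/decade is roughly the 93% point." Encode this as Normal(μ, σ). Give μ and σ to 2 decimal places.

The p-quantile of Normal(μ,σ) is μ + z_p·σ, with z_{0.09} = -1.341 and z_{0.93} = 1.476.
Eliminate σ: μ = (z₂·x₁ − z₁·x₂)/(z₂ − z₁) = (1.476·-0.38 − (-1.341)·0.38)/2.817 = -0.02.
Then σ = (x₂ − x₁)/(z₂ − z₁) = (0.38 − -0.38)/2.817 = 0.27.

μ = -0.02, σ = 0.27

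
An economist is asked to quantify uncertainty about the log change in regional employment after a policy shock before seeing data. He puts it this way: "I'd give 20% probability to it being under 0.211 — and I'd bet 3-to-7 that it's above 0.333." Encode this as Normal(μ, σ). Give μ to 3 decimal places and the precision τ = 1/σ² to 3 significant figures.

μ = 0.286, τ = 125

For Normal(μ,σ), the p-quantile is μ + z_p·σ. Here z_{0.2} = -0.8416, z_{0.7} = 0.5244.
So 0.211 = μ − 0.8416σ and 0.333 = μ + 0.5244σ.
Subtracting: σ = (0.333 − 0.211)/(0.5244 − (-0.8416)) = 0.089.
Then μ = 0.211 − (-0.8416)·0.089 = 0.286.
Precision τ = 1/σ² = 1/0.08931² = 125.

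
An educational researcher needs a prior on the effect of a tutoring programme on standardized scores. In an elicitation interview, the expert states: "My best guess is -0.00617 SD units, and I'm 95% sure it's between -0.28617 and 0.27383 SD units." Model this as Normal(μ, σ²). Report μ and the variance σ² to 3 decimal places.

A symmetric 95% interval runs μ ± z·σ with z = 1.96.
Half-width = 0.28, so σ = 0.28/1.96 = 0.1429 and σ² = 0.020.
μ is the stated best guess, -0.006.

μ = -0.006, σ² = 0.020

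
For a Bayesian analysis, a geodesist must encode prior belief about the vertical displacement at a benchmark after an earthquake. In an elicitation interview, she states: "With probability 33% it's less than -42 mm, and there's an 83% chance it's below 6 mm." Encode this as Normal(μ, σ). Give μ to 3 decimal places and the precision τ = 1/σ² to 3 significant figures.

The p-quantile of Normal(μ,σ) is μ + z_p·σ, with z_{0.33} = -0.4399 and z_{0.83} = 0.9542.
Eliminate σ: μ = (z₂·x₁ − z₁·x₂)/(z₂ − z₁) = (0.9542·-42 − (-0.4399)·6)/1.394 = -26.853.
Then σ = (x₂ − x₁)/(z₂ − z₁) = (6 − -42)/1.394 = 34.431.
Precision τ = 1/σ² = 1/34.43² = 0.000844.

μ = -26.853, τ = 0.000844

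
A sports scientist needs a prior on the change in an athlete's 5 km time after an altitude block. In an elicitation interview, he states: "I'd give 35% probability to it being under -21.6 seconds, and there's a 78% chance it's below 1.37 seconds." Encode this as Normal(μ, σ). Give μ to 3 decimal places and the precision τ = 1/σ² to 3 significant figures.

μ = -13.954, τ = 0.00254

For Normal(μ,σ), the p-quantile is μ + z_p·σ. Here z_{0.35} = -0.3853, z_{0.78} = 0.7722.
So -21.6 = μ − 0.3853σ and 1.37 = μ + 0.7722σ.
Subtracting: σ = (1.37 − -21.6)/(0.7722 − (-0.3853)) = 19.844.
Then μ = -21.6 − (-0.3853)·19.844 = -13.954.
Precision τ = 1/σ² = 1/19.84² = 0.00254.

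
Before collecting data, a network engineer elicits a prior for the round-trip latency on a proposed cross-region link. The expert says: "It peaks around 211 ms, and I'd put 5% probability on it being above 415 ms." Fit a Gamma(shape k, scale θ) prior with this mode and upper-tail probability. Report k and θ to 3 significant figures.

k ≈ 7.06, θ ≈ 34.8

Gamma(k,θ) with k>1 has mode (k−1)θ, so θ = 211/(k−1).
Need P(X < 415) = 0.95 with θ tied to k this way. Start at k = 2, θ = 211: P(X<415) ≈ 0.585.
Too low — raise k to concentrate. Iterating converges to k ≈ 7.06.
Then θ = 211/(7.06−1) ≈ 34.8.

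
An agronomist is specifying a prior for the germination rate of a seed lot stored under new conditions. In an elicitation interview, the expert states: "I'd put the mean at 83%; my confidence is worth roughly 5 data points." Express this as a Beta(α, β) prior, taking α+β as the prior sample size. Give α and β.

Under the effective-sample-size interpretation, Beta(α, β) has prior mean α/(α+β) and prior sample size α+β.
So α+β = 5 and α/(α+β) = 0.83, giving α = 0.83·5 = 4.15 and β = 5 − 4.15 = 0.85.

α = 4.15, β = 0.85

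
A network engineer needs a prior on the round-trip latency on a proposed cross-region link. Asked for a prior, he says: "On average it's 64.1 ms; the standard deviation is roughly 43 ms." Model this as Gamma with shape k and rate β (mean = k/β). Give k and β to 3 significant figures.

For Gamma(k, rate β): mean = k/β, variance = k/β², so CV = 1/√k.
CV = SD/mean = 43/64.1 = 0.6708, hence k = 1/CV² = 2.22.
Then β = k/mean = 2.22/64.1 = 0.0347.

k ≈ 2.22, β ≈ 0.0347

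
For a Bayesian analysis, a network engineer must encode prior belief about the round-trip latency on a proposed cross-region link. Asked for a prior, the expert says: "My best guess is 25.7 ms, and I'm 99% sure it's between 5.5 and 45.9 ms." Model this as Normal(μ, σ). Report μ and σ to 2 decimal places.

μ = 25.70, σ = 7.84

A symmetric 99% interval runs μ ± z·σ with z = 2.576.
Half-width = 20.2, so σ = 20.2/2.576 = 7.84.
μ is the stated best guess, 25.70.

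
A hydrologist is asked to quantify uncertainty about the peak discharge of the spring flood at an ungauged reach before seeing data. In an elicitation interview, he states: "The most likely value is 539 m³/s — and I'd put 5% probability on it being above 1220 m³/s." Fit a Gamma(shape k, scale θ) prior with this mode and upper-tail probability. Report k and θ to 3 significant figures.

k ≈ 5.11, θ ≈ 131

Gamma(k,θ) with k>1 has mode (k−1)θ, so θ = 539/(k−1).
Need P(X < 1220) = 0.95 with θ tied to k this way. Start at k = 2, θ = 539: P(X<1220) ≈ 0.661.
Too low — raise k to concentrate. Iterating converges to k ≈ 5.11.
Then θ = 539/(5.11−1) ≈ 131.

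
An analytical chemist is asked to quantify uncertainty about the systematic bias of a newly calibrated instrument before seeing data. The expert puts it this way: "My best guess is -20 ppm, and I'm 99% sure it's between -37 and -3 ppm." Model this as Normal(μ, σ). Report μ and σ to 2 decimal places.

μ = -20.00, σ = 6.60

A symmetric 99% interval runs μ ± z·σ with z = 2.576.
Half-width = 17, so σ = 17/2.576 = 6.60.
μ is the stated best guess, -20.00.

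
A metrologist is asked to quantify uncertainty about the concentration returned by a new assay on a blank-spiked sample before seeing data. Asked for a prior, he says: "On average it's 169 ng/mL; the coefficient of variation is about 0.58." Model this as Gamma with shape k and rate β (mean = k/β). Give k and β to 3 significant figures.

k ≈ 2.97, β ≈ 0.0176

For Gamma(k, rate β): mean = k/β, variance = k/β², so CV = 1/√k.
CV = 0.58, hence k = 1/CV² = 2.97.
Then β = k/mean = 2.97/169 = 0.0176.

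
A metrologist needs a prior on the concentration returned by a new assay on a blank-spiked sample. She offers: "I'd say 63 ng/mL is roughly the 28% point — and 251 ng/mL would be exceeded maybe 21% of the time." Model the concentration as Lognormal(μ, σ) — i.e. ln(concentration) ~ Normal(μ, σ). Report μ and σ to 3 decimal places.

μ ≈ 4.723, σ ≈ 0.995

If T ~ Lognormal(μ,σ) then ln T ~ Normal(μ,σ), so the p-quantile of ln T is μ + z_p·σ.
ln(63) = 4.143 and ln(251) = 5.525; z_{0.28} = -0.5828, z_{0.79} = 0.8064.
σ = (5.525 − 4.143)/(0.8064 − (-0.5828)) = 0.995.
μ = 4.143 − (-0.5828)·0.995 = 4.723.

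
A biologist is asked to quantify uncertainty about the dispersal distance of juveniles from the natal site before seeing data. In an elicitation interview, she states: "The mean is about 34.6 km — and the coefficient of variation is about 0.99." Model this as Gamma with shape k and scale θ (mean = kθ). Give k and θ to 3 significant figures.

For Gamma(k, scale θ): mean = kθ, variance = kθ², so CV = 1/√k.
CV = 0.99, hence k = 1/CV² = 1.02.
Then θ = mean/k = 34.6/1.02 = 33.9.

k ≈ 1.02, θ ≈ 33.9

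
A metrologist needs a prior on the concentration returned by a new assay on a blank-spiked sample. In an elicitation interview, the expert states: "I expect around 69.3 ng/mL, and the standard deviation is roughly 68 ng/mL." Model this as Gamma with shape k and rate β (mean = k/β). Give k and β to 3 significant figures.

For Gamma(k, rate β): mean = k/β, variance = k/β², so CV = 1/√k.
CV = SD/mean = 68/69.3 = 0.9812, hence k = 1/CV² = 1.04.
Then β = k/mean = 1.04/69.3 = 0.015.

k ≈ 1.04, β ≈ 0.015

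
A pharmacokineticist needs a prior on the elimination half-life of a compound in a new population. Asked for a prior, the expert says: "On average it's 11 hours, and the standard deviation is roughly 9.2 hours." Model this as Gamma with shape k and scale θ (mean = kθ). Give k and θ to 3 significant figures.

For Gamma(k, scale θ): mean = kθ, variance = kθ², so CV = 1/√k.
CV = SD/mean = 9.2/11 = 0.8364, hence k = 1/CV² = 1.43.
Then θ = mean/k = 11/1.43 = 7.69.

k ≈ 1.43, θ ≈ 7.69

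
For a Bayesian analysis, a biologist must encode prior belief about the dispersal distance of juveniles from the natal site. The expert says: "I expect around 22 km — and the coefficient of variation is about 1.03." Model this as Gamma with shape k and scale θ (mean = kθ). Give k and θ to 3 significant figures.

k ≈ 0.943, θ ≈ 23.3

For Gamma(k, scale θ): mean = kθ, variance = kθ², so CV = 1/√k.
CV = 1.03, hence k = 1/CV² = 0.943.
Then θ = mean/k = 22/0.943 = 23.3.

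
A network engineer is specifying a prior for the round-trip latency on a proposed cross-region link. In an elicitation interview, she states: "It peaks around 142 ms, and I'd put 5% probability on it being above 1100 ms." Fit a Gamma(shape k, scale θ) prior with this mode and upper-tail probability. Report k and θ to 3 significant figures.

k ≈ 1.51, θ ≈ 281

Gamma(k,θ) with k>1 has mode (k−1)θ, so θ = 142/(k−1).
Need P(X < 1100) = 0.95 with θ tied to k this way. Start at k = 2, θ = 142: P(X<1100) ≈ 0.996.
Too high — lower k to spread out. Iterating converges to k ≈ 1.51.
Then θ = 142/(1.51−1) ≈ 281.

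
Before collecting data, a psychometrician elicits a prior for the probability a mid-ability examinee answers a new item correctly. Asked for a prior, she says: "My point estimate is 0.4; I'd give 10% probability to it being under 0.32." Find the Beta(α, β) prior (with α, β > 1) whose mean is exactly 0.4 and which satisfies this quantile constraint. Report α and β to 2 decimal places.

With mean 0.4 fixed, write α = 0.4s, β = 0.6s where s = α+β.
Need P(θ < 0.32) = 0.1 under Beta(0.4s, 0.6s). Normal approximation: (q−m)/√(m(1−m)/s) ≈ z_{0.1} = -1.28, so s ≈ 0.4·0.6·(-1.28)²/(0.32−0.4)² = 61.6.
At s = 61.6: P(θ<0.32) ≈ 0.097. Adjusting to match 0.1 gives s ≈ 60.10.
So α = 0.4·60.10 ≈ 24.04, β = 0.6·60.10 ≈ 36.06.

α ≈ 24.04, β ≈ 36.06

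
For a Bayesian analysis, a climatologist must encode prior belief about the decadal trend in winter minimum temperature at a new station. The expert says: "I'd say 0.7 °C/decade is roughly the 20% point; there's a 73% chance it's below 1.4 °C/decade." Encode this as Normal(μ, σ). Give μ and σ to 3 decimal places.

For Normal(μ,σ), the p-quantile is μ + z_p·σ. Here z_{0.2} = -0.8416, z_{0.73} = 0.6128.
So 0.7 = μ − 0.8416σ and 1.4 = μ + 0.6128σ.
Subtracting: σ = (1.4 − 0.7)/(0.6128 − (-0.8416)) = 0.481.
Then μ = 0.7 − (-0.8416)·0.481 = 1.105.

μ = 1.105, σ = 0.481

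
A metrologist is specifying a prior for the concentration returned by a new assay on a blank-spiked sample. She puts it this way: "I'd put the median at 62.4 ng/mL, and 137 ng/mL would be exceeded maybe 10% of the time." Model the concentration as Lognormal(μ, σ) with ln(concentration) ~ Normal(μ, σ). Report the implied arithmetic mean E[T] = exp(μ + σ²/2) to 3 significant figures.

If T ~ Lognormal(μ,σ) then ln T ~ Normal(μ,σ), so the p-quantile of ln T is μ + z_p·σ.
ln(62.4) = 4.134 and ln(137) = 4.92; z_{0.5} = 0, z_{0.9} = 1.282.
σ = (4.92 − 4.134)/(1.282 − (0)) = 0.614.
μ = 4.134 − (0)·0.614 = 4.134.
E[T] = exp(μ + σ²/2) = exp(4.134 + 0.1883) = 75.3 ng/mL.

E[T] ≈ 75.3 ng/mL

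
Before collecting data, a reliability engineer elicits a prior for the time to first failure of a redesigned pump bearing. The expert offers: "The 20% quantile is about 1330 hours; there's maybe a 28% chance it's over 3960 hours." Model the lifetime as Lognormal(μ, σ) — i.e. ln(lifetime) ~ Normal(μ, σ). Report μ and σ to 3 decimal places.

μ ≈ 7.838, σ ≈ 0.766

If T ~ Lognormal(μ,σ) then ln T ~ Normal(μ,σ), so the p-quantile of ln T is μ + z_p·σ.
ln(1330) = 7.193 and ln(3960) = 8.284; z_{0.2} = -0.8416, z_{0.72} = 0.5828.
σ = (8.284 − 7.193)/(0.5828 − (-0.8416)) = 0.766.
μ = 7.193 − (-0.8416)·0.766 = 7.838.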